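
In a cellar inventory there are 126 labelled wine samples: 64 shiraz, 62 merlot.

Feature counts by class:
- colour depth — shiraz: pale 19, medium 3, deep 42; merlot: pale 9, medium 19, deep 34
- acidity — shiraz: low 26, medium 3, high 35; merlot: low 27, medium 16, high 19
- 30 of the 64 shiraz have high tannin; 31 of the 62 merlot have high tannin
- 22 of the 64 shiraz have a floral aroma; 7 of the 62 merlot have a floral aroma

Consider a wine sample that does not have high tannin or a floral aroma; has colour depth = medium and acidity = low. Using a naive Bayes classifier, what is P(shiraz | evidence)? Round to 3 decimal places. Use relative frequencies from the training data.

shiraz: (64/126) × (3/64) × (26/64) × (34/64) × (42/64) = 0.0033721923828125
merlot: (62/126) × (19/62) × (27/62) × (31/62) × (55/62) ≈ 0.029127
P(shiraz | x) = 0.0033721923828125 / 0.0324991923828125 ≈ 0.104

0.104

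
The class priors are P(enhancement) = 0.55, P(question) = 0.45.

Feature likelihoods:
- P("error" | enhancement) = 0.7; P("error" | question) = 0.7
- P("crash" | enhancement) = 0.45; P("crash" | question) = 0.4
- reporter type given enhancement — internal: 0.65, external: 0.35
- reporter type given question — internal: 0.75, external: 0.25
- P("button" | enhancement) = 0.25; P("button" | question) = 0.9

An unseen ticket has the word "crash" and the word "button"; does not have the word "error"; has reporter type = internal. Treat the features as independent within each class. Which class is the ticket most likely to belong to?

question

enhancement: 0.55 × (1−0.7) × 0.45 × 0.65 × 0.25 = 0.012065625
question: 0.45 × (1−0.7) × 0.4 × 0.75 × 0.9 = 0.03645
Highest score → question.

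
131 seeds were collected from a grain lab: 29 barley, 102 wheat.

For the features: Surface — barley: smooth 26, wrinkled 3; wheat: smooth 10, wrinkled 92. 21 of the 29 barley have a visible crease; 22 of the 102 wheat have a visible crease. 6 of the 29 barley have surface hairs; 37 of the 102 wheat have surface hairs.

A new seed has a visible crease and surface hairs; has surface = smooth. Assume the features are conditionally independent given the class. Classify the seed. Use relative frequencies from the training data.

barley

barley: (29/131) × (26/29) × (21/29) × (6/29) ≈ 0.0297356
wheat: (102/131) × (10/102) × (22/102) × (37/102) ≈ 0.00597245
Highest score → barley.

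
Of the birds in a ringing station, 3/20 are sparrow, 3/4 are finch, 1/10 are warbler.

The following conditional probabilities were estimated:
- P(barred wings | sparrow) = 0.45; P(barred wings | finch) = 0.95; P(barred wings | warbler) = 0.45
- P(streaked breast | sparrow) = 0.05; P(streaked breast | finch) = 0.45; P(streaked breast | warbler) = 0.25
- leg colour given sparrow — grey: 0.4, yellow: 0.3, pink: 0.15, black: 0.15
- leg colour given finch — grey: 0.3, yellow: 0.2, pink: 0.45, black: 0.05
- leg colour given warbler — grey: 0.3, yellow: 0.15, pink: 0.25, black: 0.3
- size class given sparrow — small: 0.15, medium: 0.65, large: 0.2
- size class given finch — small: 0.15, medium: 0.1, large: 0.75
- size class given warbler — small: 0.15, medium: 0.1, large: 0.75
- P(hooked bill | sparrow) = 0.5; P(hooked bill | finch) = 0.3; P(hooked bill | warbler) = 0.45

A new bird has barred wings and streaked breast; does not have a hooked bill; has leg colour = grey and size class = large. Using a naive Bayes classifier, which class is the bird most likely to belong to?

finch

sparrow: 0.15 × 0.45 × 0.05 × 0.4 × 0.2 × (1−0.5) = 0.000135
finch: 0.75 × 0.95 × 0.45 × 0.3 × 0.75 × (1−0.3) = 0.0504984375
warbler: 0.1 × 0.45 × 0.25 × 0.3 × 0.75 × (1−0.45) = 0.0013921875
Highest score → finch.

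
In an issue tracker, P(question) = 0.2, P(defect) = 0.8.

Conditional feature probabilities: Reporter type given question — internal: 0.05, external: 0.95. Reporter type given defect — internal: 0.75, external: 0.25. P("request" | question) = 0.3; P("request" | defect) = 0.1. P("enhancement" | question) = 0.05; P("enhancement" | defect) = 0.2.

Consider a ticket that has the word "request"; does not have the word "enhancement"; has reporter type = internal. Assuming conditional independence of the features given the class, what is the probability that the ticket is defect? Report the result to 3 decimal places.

question: 0.2 × 0.05 × 0.3 × (1−0.05) = 0.00285
defect: 0.8 × 0.75 × 0.1 × (1−0.2) = 0.048
P(defect | x) = 0.048 / 0.05085 ≈ 0.944

0.944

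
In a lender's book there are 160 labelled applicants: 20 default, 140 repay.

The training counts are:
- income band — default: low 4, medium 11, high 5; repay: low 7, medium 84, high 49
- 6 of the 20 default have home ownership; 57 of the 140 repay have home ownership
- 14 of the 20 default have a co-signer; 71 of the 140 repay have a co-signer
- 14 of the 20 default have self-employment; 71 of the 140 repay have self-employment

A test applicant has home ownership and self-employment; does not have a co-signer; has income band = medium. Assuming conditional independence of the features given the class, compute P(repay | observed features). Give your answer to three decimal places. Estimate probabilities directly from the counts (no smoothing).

0.925

default: (20/160) × (11/20) × (6/20) × (6/20) × (14/20) = 0.00433125
repay: (140/160) × (84/140) × (57/140) × (69/140) × (71/140) ≈ 0.0534266
P(repay | x) = 0.0534266 / 0.05775785 ≈ 0.925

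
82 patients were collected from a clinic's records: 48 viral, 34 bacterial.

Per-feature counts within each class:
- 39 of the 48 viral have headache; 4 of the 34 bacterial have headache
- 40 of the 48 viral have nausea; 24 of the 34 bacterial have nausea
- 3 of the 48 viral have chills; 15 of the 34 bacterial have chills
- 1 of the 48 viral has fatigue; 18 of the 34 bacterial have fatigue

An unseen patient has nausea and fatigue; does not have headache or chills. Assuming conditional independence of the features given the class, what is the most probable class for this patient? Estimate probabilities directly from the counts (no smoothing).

bacterial

viral: (48/82) × (9/48) × (40/48) × (45/48) × (1/48) ≈ 0.00178639
bacterial: (34/82) × (30/34) × (24/34) × (19/34) × (18/34) ≈ 0.0764026
Highest score → bacterial.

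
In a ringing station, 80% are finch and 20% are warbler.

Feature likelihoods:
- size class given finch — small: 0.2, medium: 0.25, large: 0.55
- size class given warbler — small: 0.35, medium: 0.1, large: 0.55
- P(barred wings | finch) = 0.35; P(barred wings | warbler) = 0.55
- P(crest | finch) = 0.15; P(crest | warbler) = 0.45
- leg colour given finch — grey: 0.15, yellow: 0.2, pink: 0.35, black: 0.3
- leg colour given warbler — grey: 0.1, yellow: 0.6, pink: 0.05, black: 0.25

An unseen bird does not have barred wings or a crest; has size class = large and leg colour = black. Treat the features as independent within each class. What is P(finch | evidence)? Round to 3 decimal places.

finch: 0.8 × 0.55 × (1−0.35) × (1−0.15) × 0.3 = 0.07293
warbler: 0.2 × 0.55 × (1−0.55) × (1−0.45) × 0.25 = 0.00680625
P(finch | x) = 0.07293 / 0.07973625 ≈ 0.915

0.915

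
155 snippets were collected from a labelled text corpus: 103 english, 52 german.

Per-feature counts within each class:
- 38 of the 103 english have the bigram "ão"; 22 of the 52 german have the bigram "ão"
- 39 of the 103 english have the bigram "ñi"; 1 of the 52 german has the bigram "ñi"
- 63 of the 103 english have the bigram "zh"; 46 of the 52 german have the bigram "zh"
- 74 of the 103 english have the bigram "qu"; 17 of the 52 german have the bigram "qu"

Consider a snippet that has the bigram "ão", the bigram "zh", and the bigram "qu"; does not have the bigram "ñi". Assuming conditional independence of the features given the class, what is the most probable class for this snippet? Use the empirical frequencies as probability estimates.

english

english: (103/155) × (38/103) × (64/103) × (63/103) × (74/103) ≈ 0.066941
german: (52/155) × (22/52) × (51/52) × (46/52) × (17/52) ≈ 0.0402585
Highest score → english.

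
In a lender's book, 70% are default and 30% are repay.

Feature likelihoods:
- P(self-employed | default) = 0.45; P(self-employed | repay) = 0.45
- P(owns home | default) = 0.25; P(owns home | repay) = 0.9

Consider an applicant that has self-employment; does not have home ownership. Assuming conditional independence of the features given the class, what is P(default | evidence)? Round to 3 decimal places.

default: 0.7 × 0.45 × (1−0.25) = 0.23625
repay: 0.3 × 0.45 × (1−0.9) = 0.0135
P(default | x) = 0.23625 / 0.24975 ≈ 0.946

0.946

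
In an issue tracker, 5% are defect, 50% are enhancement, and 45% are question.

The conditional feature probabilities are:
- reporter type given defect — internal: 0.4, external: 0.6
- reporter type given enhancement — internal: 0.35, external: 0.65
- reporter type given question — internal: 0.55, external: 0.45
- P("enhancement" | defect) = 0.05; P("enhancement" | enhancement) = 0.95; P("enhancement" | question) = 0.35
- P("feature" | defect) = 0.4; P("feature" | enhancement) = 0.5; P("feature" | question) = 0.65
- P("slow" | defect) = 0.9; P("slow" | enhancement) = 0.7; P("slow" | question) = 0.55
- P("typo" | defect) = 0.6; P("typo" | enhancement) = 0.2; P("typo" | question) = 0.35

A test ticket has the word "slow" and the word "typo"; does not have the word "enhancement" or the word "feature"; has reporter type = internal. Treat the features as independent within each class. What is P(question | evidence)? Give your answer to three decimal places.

0.616

defect: 0.05 × 0.4 × (1−0.05) × (1−0.4) × 0.9 × 0.6 = 0.006156
enhancement: 0.5 × 0.35 × (1−0.95) × (1−0.5) × 0.7 × 0.2 = 0.0006125
question: 0.45 × 0.55 × (1−0.35) × (1−0.65) × 0.55 × 0.35 = 0.010838953125
P(question | x) = 0.010838953125 / 0.017607453125 ≈ 0.616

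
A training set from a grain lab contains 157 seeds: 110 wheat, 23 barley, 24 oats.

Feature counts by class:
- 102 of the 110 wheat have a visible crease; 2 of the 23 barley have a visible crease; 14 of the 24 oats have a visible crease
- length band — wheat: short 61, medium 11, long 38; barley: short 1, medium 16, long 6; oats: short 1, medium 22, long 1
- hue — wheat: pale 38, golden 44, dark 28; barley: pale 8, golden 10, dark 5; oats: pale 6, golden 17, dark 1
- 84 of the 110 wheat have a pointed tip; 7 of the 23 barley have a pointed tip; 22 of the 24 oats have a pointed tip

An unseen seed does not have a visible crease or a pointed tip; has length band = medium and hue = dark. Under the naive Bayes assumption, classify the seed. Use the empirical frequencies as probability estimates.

wheat: (110/157) × (8/110) × (11/110) × (28/110) × (26/110) ≈ 0.000306575
barley: (23/157) × (21/23) × (16/23) × (5/23) × (16/23) ≈ 0.0140717
oats: (24/157) × (10/24) × (22/24) × (1/24) × (2/24) ≈ 0.000202731
Highest score → barley.

barley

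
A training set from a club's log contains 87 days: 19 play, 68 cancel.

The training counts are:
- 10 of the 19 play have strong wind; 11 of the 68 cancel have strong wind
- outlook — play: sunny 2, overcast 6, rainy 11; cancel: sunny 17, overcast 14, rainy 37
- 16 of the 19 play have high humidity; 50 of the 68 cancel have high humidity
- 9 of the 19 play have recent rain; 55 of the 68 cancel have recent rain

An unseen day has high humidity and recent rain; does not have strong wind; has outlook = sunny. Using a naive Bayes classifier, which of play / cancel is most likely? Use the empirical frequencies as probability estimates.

cancel

play: (19/87) × (9/19) × (2/19) × (16/19) × (9/19) ≈ 0.00434365
cancel: (68/87) × (57/68) × (17/68) × (50/68) × (55/68) ≈ 0.0974116
Highest score → cancel.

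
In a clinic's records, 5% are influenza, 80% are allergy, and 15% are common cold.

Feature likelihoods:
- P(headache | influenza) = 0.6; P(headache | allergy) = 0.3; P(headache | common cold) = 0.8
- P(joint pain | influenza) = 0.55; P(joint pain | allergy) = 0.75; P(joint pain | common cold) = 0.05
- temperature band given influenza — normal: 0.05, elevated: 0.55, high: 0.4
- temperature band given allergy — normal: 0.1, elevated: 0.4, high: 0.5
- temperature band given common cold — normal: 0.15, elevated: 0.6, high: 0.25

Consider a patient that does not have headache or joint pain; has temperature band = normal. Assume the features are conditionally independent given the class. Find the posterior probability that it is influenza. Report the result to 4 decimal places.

0.0240

influenza: 0.05 × (1−0.6) × (1−0.55) × 0.05 = 0.00045
allergy: 0.8 × (1−0.3) × (1−0.75) × 0.1 = 0.014
common cold: 0.15 × (1−0.8) × (1−0.05) × 0.15 = 0.004275
P(influenza | x) = 0.00045 / 0.018725 ≈ 0.0240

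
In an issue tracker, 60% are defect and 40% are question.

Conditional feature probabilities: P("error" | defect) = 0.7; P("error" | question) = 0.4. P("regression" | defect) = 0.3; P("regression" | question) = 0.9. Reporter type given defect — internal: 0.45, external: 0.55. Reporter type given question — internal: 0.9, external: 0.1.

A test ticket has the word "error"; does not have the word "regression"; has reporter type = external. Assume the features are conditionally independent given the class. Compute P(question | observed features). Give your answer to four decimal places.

0.0098

defect: 0.6 × 0.7 × (1−0.3) × 0.55 = 0.1617
question: 0.4 × 0.4 × (1−0.9) × 0.1 = 0.0016
P(question | x) = 0.0016 / 0.1633 ≈ 0.0098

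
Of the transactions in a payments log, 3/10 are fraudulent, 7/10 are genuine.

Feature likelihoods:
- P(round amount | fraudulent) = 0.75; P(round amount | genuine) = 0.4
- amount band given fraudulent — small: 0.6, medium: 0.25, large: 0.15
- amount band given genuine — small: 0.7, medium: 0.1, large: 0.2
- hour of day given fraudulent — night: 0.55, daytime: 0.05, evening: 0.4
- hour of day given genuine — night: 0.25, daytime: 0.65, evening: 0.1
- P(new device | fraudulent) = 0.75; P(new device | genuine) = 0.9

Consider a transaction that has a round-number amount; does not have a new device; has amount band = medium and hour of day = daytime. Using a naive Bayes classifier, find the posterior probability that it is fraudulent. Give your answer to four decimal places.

0.2787

fraudulent: 0.3 × 0.75 × 0.25 × 0.05 × (1−0.75) = 0.000703125
genuine: 0.7 × 0.4 × 0.1 × 0.65 × (1−0.9) = 0.00182
P(fraudulent | x) = 0.000703125 / 0.002523125 ≈ 0.2787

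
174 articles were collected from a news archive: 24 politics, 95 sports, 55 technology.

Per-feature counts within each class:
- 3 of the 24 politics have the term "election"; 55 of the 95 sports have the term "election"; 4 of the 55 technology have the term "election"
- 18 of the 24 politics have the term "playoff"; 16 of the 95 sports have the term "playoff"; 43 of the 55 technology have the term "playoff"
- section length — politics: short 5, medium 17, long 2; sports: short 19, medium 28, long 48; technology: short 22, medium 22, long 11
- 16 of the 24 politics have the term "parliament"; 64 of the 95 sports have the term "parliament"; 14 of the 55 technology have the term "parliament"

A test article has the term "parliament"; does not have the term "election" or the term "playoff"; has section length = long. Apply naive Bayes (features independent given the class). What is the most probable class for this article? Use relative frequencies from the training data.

politics: (24/174) × (21/24) × (6/24) × (2/24) × (16/24) ≈ 0.00167625
sports: (95/174) × (40/95) × (79/95) × (48/95) × (64/95) ≈ 0.0650711
technology: (55/174) × (51/55) × (12/55) × (11/55) × (14/55) ≈ 0.00325563
Highest score → sports.

sports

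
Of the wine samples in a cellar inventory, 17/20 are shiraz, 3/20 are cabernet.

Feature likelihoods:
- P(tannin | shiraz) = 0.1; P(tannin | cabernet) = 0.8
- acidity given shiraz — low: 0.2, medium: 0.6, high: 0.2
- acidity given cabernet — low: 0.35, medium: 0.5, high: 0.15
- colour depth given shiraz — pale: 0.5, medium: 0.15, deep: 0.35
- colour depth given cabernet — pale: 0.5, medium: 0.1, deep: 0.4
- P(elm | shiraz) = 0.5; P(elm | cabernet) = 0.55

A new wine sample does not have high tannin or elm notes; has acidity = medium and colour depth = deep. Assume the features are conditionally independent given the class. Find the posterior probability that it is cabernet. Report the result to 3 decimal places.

0.033

shiraz: 0.85 × (1−0.1) × 0.6 × 0.35 × (1−0.5) = 0.080325
cabernet: 0.15 × (1−0.8) × 0.5 × 0.4 × (1−0.55) = 0.0027
P(cabernet | x) = 0.0027 / 0.083025 ≈ 0.033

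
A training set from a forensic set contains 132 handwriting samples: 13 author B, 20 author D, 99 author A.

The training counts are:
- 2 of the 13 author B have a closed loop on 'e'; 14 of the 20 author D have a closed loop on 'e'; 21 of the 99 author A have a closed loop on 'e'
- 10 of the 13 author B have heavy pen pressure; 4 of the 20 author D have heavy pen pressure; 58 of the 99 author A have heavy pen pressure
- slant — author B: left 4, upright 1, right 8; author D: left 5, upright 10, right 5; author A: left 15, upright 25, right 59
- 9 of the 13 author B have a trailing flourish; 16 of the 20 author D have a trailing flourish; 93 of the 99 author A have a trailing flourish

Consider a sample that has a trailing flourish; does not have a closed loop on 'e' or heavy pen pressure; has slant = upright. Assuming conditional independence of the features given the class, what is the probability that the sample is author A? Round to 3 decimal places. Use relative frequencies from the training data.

0.789

author B: (13/132) × (11/13) × (3/13) × (1/13) × (9/13) ≈ 0.00102412
author D: (20/132) × (6/20) × (16/20) × (10/20) × (16/20) ≈ 0.0145455
author A: (99/132) × (78/99) × (41/99) × (25/99) × (93/99) ≈ 0.0580526
P(author A | x) = 0.0580526 / 0.07362222 ≈ 0.789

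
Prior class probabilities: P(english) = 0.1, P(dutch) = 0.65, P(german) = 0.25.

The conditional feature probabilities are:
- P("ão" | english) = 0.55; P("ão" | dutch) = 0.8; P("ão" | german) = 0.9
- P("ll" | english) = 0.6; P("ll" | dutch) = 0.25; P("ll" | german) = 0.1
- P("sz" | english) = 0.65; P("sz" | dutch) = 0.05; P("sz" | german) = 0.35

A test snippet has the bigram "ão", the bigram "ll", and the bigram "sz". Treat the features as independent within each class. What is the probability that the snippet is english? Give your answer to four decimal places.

0.5987

english: 0.1 × 0.55 × 0.6 × 0.65 = 0.02145
dutch: 0.65 × 0.8 × 0.25 × 0.05 = 0.0065
german: 0.25 × 0.9 × 0.1 × 0.35 = 0.007875
P(english | x) = 0.02145 / 0.035825 ≈ 0.5987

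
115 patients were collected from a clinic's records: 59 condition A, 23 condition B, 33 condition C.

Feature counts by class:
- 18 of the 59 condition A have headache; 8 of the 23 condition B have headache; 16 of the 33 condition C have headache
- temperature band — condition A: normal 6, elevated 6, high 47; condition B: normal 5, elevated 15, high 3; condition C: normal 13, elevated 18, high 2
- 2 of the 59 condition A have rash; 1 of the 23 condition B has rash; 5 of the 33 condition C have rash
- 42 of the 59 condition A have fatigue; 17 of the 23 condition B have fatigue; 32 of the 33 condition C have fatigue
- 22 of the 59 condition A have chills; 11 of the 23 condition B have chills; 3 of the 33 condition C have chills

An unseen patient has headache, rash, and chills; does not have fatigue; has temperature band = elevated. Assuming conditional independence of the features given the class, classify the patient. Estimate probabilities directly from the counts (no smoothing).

condition B

condition A: (59/115) × (18/59) × (6/59) × (2/59) × (17/59) × (22/59) ≈ 0.0000579722
condition B: (23/115) × (8/23) × (15/23) × (1/23) × (6/23) × (11/23) ≈ 0.000246102
condition C: (33/115) × (16/33) × (18/33) × (5/33) × (1/33) × (3/33) ≈ 0.000031676
Highest score → condition B.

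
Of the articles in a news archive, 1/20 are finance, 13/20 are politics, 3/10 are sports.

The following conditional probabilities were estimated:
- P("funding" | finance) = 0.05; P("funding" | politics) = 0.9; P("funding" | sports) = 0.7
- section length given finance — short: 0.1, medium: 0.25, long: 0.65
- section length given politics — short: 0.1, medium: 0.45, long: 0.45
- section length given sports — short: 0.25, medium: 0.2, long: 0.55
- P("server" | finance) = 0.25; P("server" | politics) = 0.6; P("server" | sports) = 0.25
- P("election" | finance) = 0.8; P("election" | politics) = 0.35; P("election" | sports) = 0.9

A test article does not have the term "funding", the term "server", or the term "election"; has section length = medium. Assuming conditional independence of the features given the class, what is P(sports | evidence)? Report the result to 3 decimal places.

0.126

finance: 0.05 × (1−0.05) × 0.25 × (1−0.25) × (1−0.8) = 0.00178125
politics: 0.65 × (1−0.9) × 0.45 × (1−0.6) × (1−0.35) = 0.007605
sports: 0.3 × (1−0.7) × 0.2 × (1−0.25) × (1−0.9) = 0.00135
P(sports | x) = 0.00135 / 0.01073625 ≈ 0.126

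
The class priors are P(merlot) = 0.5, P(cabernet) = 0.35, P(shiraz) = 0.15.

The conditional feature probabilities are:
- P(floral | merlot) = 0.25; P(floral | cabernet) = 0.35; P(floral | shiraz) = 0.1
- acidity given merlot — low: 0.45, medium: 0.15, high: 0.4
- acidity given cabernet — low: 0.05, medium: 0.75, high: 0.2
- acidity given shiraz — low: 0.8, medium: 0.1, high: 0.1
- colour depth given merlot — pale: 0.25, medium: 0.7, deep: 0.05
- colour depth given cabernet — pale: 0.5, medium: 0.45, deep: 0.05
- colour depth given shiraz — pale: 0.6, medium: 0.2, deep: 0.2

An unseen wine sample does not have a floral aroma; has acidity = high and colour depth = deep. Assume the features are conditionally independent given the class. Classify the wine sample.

merlot

merlot: 0.5 × (1−0.25) × 0.4 × 0.05 = 0.0075
cabernet: 0.35 × (1−0.35) × 0.2 × 0.05 = 0.002275
shiraz: 0.15 × (1−0.1) × 0.1 × 0.2 = 0.0027
Highest score → merlot.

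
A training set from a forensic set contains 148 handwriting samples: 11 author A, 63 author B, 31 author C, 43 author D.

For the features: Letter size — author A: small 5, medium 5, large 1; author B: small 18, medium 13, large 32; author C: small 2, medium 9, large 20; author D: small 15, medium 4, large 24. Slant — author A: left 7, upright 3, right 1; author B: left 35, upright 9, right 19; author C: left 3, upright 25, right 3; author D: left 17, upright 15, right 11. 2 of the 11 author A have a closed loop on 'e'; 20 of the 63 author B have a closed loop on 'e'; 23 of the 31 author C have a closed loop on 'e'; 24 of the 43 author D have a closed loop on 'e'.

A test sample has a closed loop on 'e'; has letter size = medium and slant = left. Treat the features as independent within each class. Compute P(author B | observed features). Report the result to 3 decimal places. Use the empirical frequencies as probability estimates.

0.521

author A: (11/148) × (5/11) × (7/11) × (2/11) ≈ 0.00390887
author B: (63/148) × (13/63) × (35/63) × (20/63) ≈ 0.0154917
author C: (31/148) × (9/31) × (3/31) × (23/31) ≈ 0.00436623
author D: (43/148) × (4/43) × (17/43) × (24/43) ≈ 0.00596378
P(author B | x) = 0.0154917 / 0.02973058 ≈ 0.521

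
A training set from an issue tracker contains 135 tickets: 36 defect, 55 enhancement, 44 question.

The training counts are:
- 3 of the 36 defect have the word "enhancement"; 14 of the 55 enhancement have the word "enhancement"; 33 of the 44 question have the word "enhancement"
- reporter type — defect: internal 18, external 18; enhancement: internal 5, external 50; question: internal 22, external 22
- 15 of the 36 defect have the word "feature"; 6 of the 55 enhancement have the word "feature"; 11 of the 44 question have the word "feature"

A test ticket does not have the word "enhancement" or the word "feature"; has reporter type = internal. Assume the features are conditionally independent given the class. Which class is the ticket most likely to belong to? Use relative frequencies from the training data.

defect

defect: (36/135) × (33/36) × (18/36) × (21/36) ≈ 0.0712963
enhancement: (55/135) × (41/55) × (5/55) × (49/55) ≈ 0.0245975
question: (44/135) × (11/44) × (22/44) × (33/44) ≈ 0.0305556
Highest score → defect.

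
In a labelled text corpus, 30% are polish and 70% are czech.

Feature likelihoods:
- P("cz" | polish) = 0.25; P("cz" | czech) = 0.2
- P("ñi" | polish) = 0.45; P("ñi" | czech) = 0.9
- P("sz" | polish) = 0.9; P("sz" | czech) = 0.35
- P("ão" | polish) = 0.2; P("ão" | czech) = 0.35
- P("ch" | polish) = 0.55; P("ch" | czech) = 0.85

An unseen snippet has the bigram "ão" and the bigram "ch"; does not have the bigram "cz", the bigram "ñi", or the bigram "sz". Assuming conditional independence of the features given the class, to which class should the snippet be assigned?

czech

polish: 0.3 × (1−0.25) × (1−0.45) × (1−0.9) × 0.2 × 0.55 = 0.00136125
czech: 0.7 × (1−0.2) × (1−0.9) × (1−0.35) × 0.35 × 0.85 = 0.010829
Highest score → czech.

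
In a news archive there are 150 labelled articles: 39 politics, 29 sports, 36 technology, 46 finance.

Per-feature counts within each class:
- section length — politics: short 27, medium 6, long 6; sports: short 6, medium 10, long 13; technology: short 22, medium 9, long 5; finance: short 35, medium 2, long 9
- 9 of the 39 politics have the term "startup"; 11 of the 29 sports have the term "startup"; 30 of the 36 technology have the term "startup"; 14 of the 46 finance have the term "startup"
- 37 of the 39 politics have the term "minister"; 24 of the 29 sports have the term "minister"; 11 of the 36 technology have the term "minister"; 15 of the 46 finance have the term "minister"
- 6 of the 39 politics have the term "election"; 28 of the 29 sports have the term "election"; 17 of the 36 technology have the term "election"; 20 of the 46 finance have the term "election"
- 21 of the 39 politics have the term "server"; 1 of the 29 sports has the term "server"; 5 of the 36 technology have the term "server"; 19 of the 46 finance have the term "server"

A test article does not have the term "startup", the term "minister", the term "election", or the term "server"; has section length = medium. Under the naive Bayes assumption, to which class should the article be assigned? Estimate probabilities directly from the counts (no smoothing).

politics: (39/150) × (6/39) × (30/39) × (2/39) × (33/39) × (18/39) ≈ 0.000616225
sports: (29/150) × (10/29) × (18/29) × (5/29) × (1/29) × (28/29) ≈ 0.000237529
technology: (36/150) × (9/36) × (6/36) × (25/36) × (19/36) × (31/36) ≈ 0.00315608
finance: (46/150) × (2/46) × (32/46) × (31/46) × (26/46) × (27/46) ≈ 0.00207375
Highest score → technology.

technology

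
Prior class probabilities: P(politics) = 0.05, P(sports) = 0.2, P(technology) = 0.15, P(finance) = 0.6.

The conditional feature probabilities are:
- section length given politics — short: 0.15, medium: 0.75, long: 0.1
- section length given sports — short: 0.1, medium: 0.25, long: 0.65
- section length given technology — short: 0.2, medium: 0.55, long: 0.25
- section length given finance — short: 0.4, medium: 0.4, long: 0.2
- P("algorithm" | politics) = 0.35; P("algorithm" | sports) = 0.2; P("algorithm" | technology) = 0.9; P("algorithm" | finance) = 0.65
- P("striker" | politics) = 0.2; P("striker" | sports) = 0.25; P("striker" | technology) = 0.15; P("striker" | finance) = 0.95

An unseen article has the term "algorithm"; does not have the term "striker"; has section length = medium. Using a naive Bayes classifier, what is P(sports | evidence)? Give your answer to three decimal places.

politics: 0.05 × 0.75 × 0.35 × (1−0.2) = 0.0105
sports: 0.2 × 0.25 × 0.2 × (1−0.25) = 0.0075
technology: 0.15 × 0.55 × 0.9 × (1−0.15) = 0.0631125
finance: 0.6 × 0.4 × 0.65 × (1−0.95) = 0.0078
P(sports | x) = 0.0075 / 0.0889125 ≈ 0.084

0.084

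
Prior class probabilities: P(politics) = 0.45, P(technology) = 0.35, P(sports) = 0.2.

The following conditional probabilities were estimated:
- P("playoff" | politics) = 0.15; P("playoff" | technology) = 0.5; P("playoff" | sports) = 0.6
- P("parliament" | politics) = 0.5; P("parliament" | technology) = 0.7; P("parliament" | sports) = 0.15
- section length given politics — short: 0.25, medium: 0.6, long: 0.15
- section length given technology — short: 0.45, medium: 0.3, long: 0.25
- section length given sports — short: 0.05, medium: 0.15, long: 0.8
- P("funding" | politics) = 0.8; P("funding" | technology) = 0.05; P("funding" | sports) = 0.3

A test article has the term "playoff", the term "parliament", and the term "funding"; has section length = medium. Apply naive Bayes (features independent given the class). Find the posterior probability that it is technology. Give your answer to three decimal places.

0.097

politics: 0.45 × 0.15 × 0.5 × 0.6 × 0.8 = 0.0162
technology: 0.35 × 0.5 × 0.7 × 0.3 × 0.05 = 0.0018375
sports: 0.2 × 0.6 × 0.15 × 0.15 × 0.3 = 0.00081
P(technology | x) = 0.0018375 / 0.0188475 ≈ 0.097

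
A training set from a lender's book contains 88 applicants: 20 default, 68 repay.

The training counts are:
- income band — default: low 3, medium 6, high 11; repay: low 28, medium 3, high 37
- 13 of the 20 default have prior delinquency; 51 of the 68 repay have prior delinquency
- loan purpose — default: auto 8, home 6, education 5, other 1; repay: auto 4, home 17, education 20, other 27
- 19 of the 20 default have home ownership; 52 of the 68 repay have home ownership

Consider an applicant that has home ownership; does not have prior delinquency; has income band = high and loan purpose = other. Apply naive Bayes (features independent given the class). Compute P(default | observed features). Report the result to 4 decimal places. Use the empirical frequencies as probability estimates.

default: (20/88) × (11/20) × (7/20) × (1/20) × (19/20) = 0.002078125
repay: (68/88) × (37/68) × (17/68) × (27/68) × (52/68) ≈ 0.031916
P(default | x) = 0.002078125 / 0.033994125 ≈ 0.0611

0.0611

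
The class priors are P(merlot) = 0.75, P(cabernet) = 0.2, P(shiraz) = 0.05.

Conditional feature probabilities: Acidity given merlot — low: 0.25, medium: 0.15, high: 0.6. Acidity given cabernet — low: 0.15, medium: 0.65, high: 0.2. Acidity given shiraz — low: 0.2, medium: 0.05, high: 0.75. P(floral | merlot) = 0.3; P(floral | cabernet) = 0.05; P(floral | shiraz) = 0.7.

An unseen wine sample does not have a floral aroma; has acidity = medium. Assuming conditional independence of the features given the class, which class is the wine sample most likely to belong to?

cabernet

merlot: 0.75 × 0.15 × (1−0.3) = 0.07875
cabernet: 0.2 × 0.65 × (1−0.05) = 0.1235
shiraz: 0.05 × 0.05 × (1−0.7) = 0.00075
Highest score → cabernet.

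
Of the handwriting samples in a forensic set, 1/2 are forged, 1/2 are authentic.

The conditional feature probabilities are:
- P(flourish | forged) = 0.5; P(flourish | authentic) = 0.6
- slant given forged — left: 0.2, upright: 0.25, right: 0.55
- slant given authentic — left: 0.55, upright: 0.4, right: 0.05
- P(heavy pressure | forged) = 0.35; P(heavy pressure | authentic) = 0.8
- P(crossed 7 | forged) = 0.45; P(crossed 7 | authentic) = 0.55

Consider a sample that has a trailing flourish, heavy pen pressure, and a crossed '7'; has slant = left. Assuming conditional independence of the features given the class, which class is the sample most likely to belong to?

authentic

forged: 0.5 × 0.5 × 0.2 × 0.35 × 0.45 = 0.007875
authentic: 0.5 × 0.6 × 0.55 × 0.8 × 0.55 = 0.0726
Highest score → authentic.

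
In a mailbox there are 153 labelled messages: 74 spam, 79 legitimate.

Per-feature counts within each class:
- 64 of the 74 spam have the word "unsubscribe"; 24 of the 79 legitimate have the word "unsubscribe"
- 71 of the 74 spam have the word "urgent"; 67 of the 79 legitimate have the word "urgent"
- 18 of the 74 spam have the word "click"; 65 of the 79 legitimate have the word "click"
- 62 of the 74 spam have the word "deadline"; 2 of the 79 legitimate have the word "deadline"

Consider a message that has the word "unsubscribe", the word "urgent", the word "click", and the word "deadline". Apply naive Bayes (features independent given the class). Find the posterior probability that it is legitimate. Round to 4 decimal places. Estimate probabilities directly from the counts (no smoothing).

spam: (74/153) × (64/74) × (71/74) × (18/74) × (62/74) ≈ 0.081793
legitimate: (79/153) × (24/79) × (67/79) × (65/79) × (2/79) ≈ 0.00277113
P(legitimate | x) = 0.00277113 / 0.08456413 ≈ 0.0328

0.0328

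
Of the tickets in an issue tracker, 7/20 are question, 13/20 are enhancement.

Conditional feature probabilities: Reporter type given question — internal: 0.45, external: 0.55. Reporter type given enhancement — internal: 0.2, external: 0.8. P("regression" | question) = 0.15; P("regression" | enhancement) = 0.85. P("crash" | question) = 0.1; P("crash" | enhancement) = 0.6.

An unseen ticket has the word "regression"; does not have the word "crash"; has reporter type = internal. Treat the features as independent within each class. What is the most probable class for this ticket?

enhancement

question: 0.35 × 0.45 × 0.15 × (1−0.1) = 0.0212625
enhancement: 0.65 × 0.2 × 0.85 × (1−0.6) = 0.0442
Highest score → enhancement.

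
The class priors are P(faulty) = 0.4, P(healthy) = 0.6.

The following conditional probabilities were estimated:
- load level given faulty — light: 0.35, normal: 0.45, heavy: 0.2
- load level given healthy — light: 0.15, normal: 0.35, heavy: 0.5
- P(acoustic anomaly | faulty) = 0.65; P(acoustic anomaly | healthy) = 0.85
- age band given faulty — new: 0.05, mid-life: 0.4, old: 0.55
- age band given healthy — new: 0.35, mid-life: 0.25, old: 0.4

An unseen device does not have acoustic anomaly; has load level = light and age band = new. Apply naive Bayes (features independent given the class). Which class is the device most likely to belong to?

healthy

faulty: 0.4 × 0.35 × (1−0.65) × 0.05 = 0.00245
healthy: 0.6 × 0.15 × (1−0.85) × 0.35 = 0.004725
Highest score → healthy.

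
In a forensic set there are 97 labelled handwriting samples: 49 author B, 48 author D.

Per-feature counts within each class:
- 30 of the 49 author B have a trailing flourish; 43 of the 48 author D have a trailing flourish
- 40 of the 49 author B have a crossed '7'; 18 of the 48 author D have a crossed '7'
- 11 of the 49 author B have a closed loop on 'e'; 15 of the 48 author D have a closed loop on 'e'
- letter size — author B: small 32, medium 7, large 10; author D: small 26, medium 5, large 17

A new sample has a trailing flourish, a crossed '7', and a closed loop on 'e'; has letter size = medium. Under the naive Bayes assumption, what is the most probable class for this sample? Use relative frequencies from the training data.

author B: (49/97) × (30/49) × (40/49) × (11/49) × (7/49) ≈ 0.00809677
author D: (48/97) × (43/48) × (18/48) × (15/48) × (5/48) ≈ 0.00541136
Highest score → author B.

author B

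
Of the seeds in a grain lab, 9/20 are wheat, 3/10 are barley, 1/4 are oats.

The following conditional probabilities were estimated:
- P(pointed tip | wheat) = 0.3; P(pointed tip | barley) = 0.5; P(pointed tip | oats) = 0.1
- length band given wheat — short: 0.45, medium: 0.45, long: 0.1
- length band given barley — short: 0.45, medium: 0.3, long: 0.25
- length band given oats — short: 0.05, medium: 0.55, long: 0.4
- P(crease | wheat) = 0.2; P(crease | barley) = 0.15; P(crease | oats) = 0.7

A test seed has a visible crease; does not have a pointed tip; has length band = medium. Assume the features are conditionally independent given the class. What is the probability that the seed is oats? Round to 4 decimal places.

0.7116

wheat: 0.45 × (1−0.3) × 0.45 × 0.2 = 0.02835
barley: 0.3 × (1−0.5) × 0.3 × 0.15 = 0.00675
oats: 0.25 × (1−0.1) × 0.55 × 0.7 = 0.086625
P(oats | x) = 0.086625 / 0.121725 ≈ 0.7116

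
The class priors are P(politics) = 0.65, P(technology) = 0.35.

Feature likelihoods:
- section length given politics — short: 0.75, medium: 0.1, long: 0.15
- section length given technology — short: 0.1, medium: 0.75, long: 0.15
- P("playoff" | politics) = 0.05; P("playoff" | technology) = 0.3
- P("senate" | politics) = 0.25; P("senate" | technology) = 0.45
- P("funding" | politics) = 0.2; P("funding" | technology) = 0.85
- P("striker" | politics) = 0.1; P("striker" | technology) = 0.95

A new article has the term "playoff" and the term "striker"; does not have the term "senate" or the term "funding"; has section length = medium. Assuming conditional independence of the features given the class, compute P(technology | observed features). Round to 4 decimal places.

politics: 0.65 × 0.1 × 0.05 × (1−0.25) × (1−0.2) × 0.1 = 0.000195
technology: 0.35 × 0.75 × 0.3 × (1−0.45) × (1−0.85) × 0.95 = 0.00617203125
P(technology | x) = 0.00617203125 / 0.00636703125 ≈ 0.9694

0.9694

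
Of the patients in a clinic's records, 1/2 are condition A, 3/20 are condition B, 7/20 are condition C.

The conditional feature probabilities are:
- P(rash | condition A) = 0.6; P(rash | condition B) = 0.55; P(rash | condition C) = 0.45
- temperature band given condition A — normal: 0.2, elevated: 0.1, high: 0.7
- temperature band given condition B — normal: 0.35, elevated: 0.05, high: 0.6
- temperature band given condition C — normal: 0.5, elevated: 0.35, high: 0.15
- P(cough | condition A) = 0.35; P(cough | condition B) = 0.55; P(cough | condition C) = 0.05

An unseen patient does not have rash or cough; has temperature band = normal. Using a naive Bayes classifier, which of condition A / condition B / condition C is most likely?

condition C

condition A: 0.5 × (1−0.6) × 0.2 × (1−0.35) = 0.026
condition B: 0.15 × (1−0.55) × 0.35 × (1−0.55) = 0.01063125
condition C: 0.35 × (1−0.45) × 0.5 × (1−0.05) = 0.0914375
Highest score → condition C.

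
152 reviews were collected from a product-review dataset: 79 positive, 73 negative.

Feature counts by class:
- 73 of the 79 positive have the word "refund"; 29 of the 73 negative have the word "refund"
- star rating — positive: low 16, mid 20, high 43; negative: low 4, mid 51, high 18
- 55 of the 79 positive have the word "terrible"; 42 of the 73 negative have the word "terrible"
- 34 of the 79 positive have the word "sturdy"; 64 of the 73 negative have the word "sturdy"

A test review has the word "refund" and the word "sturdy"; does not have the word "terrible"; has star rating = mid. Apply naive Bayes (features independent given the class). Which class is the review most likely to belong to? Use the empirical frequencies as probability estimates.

positive: (79/152) × (73/79) × (20/79) × (24/79) × (34/79) ≈ 0.0158971
negative: (73/152) × (29/73) × (51/73) × (31/73) × (64/73) ≈ 0.0496247
Highest score → negative.

negative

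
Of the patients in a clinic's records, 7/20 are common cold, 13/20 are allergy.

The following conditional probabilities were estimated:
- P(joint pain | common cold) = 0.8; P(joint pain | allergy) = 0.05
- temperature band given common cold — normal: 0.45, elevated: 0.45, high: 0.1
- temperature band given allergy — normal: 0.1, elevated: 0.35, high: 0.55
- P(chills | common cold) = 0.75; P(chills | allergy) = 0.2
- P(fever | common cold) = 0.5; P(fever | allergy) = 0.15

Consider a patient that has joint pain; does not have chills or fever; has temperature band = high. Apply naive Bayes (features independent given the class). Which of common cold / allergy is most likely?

allergy

common cold: 0.35 × 0.8 × 0.1 × (1−0.75) × (1−0.5) = 0.0035
allergy: 0.65 × 0.05 × 0.55 × (1−0.2) × (1−0.15) = 0.012155
Highest score → allergy.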